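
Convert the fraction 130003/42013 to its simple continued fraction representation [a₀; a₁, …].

[3; 10, 1, 1, 2, 28, 1, 26]

130003 ÷ 42013 → quotient 3, remainder 3964
42013 ÷ 3964 → quotient 10, remainder 2373
3964 ÷ 2373 → quotient 1, remainder 1591
2373 ÷ 1591 → quotient 1, remainder 782
1591 ÷ 782 → quotient 2, remainder 27
782 ÷ 27 → quotient 28, remainder 26
27 ÷ 26 → quotient 1, remainder 1
26 ÷ 1 → quotient 26, remainder 0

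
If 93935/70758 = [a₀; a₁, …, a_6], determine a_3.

Repeatedly divide and take the remainder:
⌊93935/70758⌋ = 1, remainder 23177
⌊70758/23177⌋ = 3, remainder 1227
⌊23177/1227⌋ = 18, remainder 1091
⌊1227/1091⌋ = 1, remainder 136

1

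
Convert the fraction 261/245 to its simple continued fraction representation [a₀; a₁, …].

⌊261/245⌋ = 1, remainder 16
⌊245/16⌋ = 15, remainder 5
⌊16/5⌋ = 3, remainder 1
⌊5/1⌋ = 5, remainder 0

[1; 15, 3, 5]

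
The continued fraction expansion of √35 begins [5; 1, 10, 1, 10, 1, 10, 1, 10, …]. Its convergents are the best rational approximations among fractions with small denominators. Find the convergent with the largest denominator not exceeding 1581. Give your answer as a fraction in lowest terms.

9235/1561

a_0 = 5: 5/1  (≤ bound)
a_1 = 1: 6/1  (≤ bound)
a_2 = 10: 65/11  (≤ bound)
a_3 = 1: 71/12  (≤ bound)
a_4 = 10: 775/131  (≤ bound)
a_5 = 1: 846/143  (≤ bound)
a_6 = 10: 9235/1561  (≤ bound)
a_7 = 1: 10081/1704  (> 1581, stop)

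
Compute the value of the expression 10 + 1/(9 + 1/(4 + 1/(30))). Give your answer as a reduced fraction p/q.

11311/1119

Start with 30.
4 + 1/(30/1) = 4 + 1/30 = 121/30
9 + 1/(121/30) = 9 + 30/121 = 1119/121
10 + 1/(1119/121) = 10 + 121/1119 = 11311/1119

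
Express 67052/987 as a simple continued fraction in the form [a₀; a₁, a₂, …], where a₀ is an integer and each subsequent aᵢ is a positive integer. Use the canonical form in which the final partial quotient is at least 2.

67052 = 67·987 + 923, so a_0 = 67
987 = 1·923 + 64, so a_1 = 1
923 = 14·64 + 27, so a_2 = 14
64 = 2·27 + 10, so a_3 = 2
27 = 2·10 + 7, so a_4 = 2
10 = 1·7 + 3, so a_5 = 1
7 = 2·3 + 1, so a_6 = 2
3 = 3·1 + 0, so a_7 = 3

[67; 1, 14, 2, 2, 1, 2, 3]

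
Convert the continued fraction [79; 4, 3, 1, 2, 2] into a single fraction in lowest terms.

8795/111

Start with 2.
2 + 1/(2/1) = 2 + 1/2 = 5/2
1 + 1/(5/2) = 1 + 2/5 = 7/5
3 + 1/(7/5) = 3 + 5/7 = 26/7
4 + 1/(26/7) = 4 + 7/26 = 111/26
79 + 1/(111/26) = 79 + 26/111 = 8795/111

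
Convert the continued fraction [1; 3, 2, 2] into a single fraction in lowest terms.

22/17

Build up convergents one term at a time:
a_0 = 1: 1/1
a_1 = 3: 4/3
a_2 = 2: 9/7
a_3 = 2: 22/17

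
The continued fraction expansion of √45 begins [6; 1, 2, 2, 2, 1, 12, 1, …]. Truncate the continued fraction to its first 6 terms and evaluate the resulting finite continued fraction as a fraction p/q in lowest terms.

161/24

Start with 1.
2 + 1/(1/1) = 2 + 1/1 = 3/1
2 + 1/(3/1) = 2 + 1/3 = 7/3
2 + 1/(7/3) = 2 + 3/7 = 17/7
1 + 1/(17/7) = 1 + 7/17 = 24/17
6 + 1/(24/17) = 6 + 17/24 = 161/24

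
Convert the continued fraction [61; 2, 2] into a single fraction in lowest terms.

307/5

Collapse the nested fraction from the inside out:
Start with 2.
2 + 1/(2/1) = 2 + 1/2 = 5/2
61 + 1/(5/2) = 61 + 2/5 = 307/5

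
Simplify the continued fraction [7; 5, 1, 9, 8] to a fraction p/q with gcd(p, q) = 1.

3427/478

Start with 8.
9 + 1/(8/1) = 9 + 1/8 = 73/8
1 + 1/(73/8) = 1 + 8/73 = 81/73
5 + 1/(81/73) = 5 + 73/81 = 478/81
7 + 1/(478/81) = 7 + 81/478 = 3427/478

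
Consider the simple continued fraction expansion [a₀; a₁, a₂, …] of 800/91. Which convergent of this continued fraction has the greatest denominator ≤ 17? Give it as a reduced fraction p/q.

44/5

List convergents until the denominator exceeds the bound:
a_0 = 8: 8/1  (≤ bound)
a_1 = 1: 9/1  (≤ bound)
a_2 = 3: 35/4  (≤ bound)
a_3 = 1: 44/5  (≤ bound)
a_4 = 3: 167/19  (> 17, stop)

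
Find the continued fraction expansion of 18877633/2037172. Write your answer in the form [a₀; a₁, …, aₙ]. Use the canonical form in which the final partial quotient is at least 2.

[9; 3, 1, 3, 56, 60, 3, 13]

Repeatedly divide and take the remainder:
⌊18877633/2037172⌋ = 9, remainder 543085
⌊2037172/543085⌋ = 3, remainder 407917
⌊543085/407917⌋ = 1, remainder 135168
⌊407917/135168⌋ = 3, remainder 2413
⌊135168/2413⌋ = 56, remainder 40
⌊2413/40⌋ = 60, remainder 13
⌊40/13⌋ = 3, remainder 1
⌊13/1⌋ = 13, remainder 0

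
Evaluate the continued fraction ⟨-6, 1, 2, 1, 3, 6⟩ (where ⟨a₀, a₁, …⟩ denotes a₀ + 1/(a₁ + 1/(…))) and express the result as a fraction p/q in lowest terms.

Start with 6.
3 + 1/(6/1) = 3 + 1/6 = 19/6
1 + 1/(19/6) = 1 + 6/19 = 25/19
2 + 1/(25/19) = 2 + 19/25 = 69/25
1 + 1/(69/25) = 1 + 25/69 = 94/69
-6 + 1/(94/69) = -6 + 69/94 = -495/94

-495/94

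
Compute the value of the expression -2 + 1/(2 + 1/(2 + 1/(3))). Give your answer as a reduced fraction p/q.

-27/17

Start with 3.
2 + 1/(3/1) = 2 + 1/3 = 7/3
2 + 1/(7/3) = 2 + 3/7 = 17/7
-2 + 1/(17/7) = -2 + 7/17 = -27/17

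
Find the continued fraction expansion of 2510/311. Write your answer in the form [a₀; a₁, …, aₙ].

[8; 14, 7, 3]

Repeatedly divide and take the remainder:
2510 ÷ 311 → quotient 8, remainder 22
311 ÷ 22 → quotient 14, remainder 3
22 ÷ 3 → quotient 7, remainder 1
3 ÷ 1 → quotient 3, remainder 0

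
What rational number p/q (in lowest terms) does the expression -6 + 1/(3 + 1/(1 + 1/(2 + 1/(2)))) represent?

Start with 2.
2 + 1/(2/1) = 2 + 1/2 = 5/2
1 + 1/(5/2) = 1 + 2/5 = 7/5
3 + 1/(7/5) = 3 + 5/7 = 26/7
-6 + 1/(26/7) = -6 + 7/26 = -149/26

-149/26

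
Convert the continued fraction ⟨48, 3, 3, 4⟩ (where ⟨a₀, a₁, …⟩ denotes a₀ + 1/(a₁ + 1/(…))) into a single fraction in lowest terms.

2077/43

Compute successive convergents:
a_0 = 48: 48/1
a_1 = 3: 145/3
a_2 = 3: 483/10
a_3 = 4: 2077/43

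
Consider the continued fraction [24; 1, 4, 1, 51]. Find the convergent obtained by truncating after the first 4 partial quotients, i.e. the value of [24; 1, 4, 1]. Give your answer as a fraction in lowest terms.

a_0 = 24: 24/1
a_1 = 1: 25/1
a_2 = 4: 124/5
a_3 = 1: 149/6

149/6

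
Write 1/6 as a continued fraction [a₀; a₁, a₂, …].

Apply division with remainder until the remainder is 0:
⌊1/6⌋ = 0, remainder 1
⌊6/1⌋ = 6, remainder 0

[0; 6]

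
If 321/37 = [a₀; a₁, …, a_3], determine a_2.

321 = 8·37 + 25, so a_0 = 8
37 = 1·25 + 12, so a_1 = 1
25 = 2·12 + 1, so a_2 = 2

2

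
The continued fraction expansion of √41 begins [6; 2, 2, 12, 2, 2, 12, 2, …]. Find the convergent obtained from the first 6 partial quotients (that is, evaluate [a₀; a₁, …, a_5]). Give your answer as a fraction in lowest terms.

Use the convergent recurrence hₖ = aₖ·hₖ₋₁ + hₖ₋₂ (and likewise for the denominators kₖ):
a_0 = 6: 6/1
a_1 = 2: 13/2
a_2 = 2: 32/5
a_3 = 12: 397/62
a_4 = 2: 826/129
a_5 = 2: 2049/320

2049/320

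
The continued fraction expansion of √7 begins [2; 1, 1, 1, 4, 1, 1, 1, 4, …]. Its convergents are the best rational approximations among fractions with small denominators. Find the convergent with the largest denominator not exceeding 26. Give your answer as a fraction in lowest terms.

List convergents until the denominator exceeds the bound:
a_0 = 2: 2/1  (≤ bound)
a_1 = 1: 3/1  (≤ bound)
a_2 = 1: 5/2  (≤ bound)
a_3 = 1: 8/3  (≤ bound)
a_4 = 4: 37/14  (≤ bound)
a_5 = 1: 45/17  (≤ bound)
a_6 = 1: 82/31  (> 26, stop)

45/17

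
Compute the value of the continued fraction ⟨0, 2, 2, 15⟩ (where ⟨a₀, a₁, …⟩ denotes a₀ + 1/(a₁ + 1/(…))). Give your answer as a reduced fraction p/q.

31/77

Starting at the tail and folding back:
Start with 15.
2 + 1/(15/1) = 2 + 1/15 = 31/15
2 + 1/(31/15) = 2 + 15/31 = 77/31
0 + 1/(77/31) = 0 + 31/77 = 31/77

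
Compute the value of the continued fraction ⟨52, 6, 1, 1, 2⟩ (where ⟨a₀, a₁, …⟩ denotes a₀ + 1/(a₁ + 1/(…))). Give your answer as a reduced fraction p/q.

1721/33

Start with 2.
1 + 1/(2/1) = 1 + 1/2 = 3/2
1 + 1/(3/2) = 1 + 2/3 = 5/3
6 + 1/(5/3) = 6 + 3/5 = 33/5
52 + 1/(33/5) = 52 + 5/33 = 1721/33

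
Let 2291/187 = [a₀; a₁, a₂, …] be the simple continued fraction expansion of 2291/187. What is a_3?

2291 ÷ 187 → quotient 12, remainder 47
187 ÷ 47 → quotient 3, remainder 46
47 ÷ 46 → quotient 1, remainder 1
46 ÷ 1 → quotient 46, remainder 0

46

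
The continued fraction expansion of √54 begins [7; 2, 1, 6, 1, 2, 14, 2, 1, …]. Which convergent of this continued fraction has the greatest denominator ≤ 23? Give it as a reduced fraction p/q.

a_0 = 7: 7/1  (≤ bound)
a_1 = 2: 15/2  (≤ bound)
a_2 = 1: 22/3  (≤ bound)
a_3 = 6: 147/20  (≤ bound)
a_4 = 1: 169/23  (≤ bound)
a_5 = 2: 485/66  (> 23, stop)

169/23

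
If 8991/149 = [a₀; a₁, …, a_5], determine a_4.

1

8991 ÷ 149 → quotient 60, remainder 51
149 ÷ 51 → quotient 2, remainder 47
51 ÷ 47 → quotient 1, remainder 4
47 ÷ 4 → quotient 11, remainder 3
4 ÷ 3 → quotient 1, remainder 1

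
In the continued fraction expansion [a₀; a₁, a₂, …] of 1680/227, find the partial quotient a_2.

2

1680 = 7·227 + 91, so a_0 = 7
227 = 2·91 + 45, so a_1 = 2
91 = 2·45 + 1, so a_2 = 2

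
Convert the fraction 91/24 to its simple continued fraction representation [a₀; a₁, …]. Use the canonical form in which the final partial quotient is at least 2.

[3; 1, 3, 1, 4]

91 = 3·24 + 19, so a_0 = 3
24 = 1·19 + 5, so a_1 = 1
19 = 3·5 + 4, so a_2 = 3
5 = 1·4 + 1, so a_3 = 1
4 = 4·1 + 0, so a_4 = 4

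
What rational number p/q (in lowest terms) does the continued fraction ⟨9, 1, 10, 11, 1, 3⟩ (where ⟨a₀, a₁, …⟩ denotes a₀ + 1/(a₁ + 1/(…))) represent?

Start with 3.
1 + 1/(3/1) = 1 + 1/3 = 4/3
11 + 1/(4/3) = 11 + 3/4 = 47/4
10 + 1/(47/4) = 10 + 4/47 = 474/47
1 + 1/(474/47) = 1 + 47/474 = 521/474
9 + 1/(521/474) = 9 + 474/521 = 5163/521

5163/521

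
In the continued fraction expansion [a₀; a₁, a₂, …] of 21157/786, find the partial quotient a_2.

11

⌊21157/786⌋ = 26, remainder 721
⌊786/721⌋ = 1, remainder 65
⌊721/65⌋ = 11, remainder 6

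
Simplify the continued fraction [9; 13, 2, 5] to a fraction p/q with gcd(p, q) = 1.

Build up convergents one term at a time:
a_0 = 9: 9/1
a_1 = 13: 118/13
a_2 = 2: 245/27
a_3 = 5: 1343/148

1343/148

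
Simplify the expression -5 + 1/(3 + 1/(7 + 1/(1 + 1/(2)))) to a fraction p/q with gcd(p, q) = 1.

Work from the innermost term outward:
Start with 2.
1 + 1/(2/1) = 1 + 1/2 = 3/2
7 + 1/(3/2) = 7 + 2/3 = 23/3
3 + 1/(23/3) = 3 + 3/23 = 72/23
-5 + 1/(72/23) = -5 + 23/72 = -337/72

-337/72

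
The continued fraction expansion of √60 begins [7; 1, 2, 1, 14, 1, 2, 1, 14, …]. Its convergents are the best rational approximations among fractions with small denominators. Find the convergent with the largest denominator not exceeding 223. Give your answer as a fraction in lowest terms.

a_0 = 7: 7/1  (≤ bound)
a_1 = 1: 8/1  (≤ bound)
a_2 = 2: 23/3  (≤ bound)
a_3 = 1: 31/4  (≤ bound)
a_4 = 14: 457/59  (≤ bound)
a_5 = 1: 488/63  (≤ bound)
a_6 = 2: 1433/185  (≤ bound)
a_7 = 1: 1921/248  (> 223, stop)

1433/185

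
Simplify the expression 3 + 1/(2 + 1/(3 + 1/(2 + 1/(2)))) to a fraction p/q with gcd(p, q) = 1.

134/39

Build up convergents one term at a time:
a_0 = 3: 3/1
a_1 = 2: 7/2
a_2 = 3: 24/7
a_3 = 2: 55/16
a_4 = 2: 134/39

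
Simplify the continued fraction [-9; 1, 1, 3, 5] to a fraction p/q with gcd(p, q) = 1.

Start with 5.
3 + 1/(5/1) = 3 + 1/5 = 16/5
1 + 1/(16/5) = 1 + 5/16 = 21/16
1 + 1/(21/16) = 1 + 16/21 = 37/21
-9 + 1/(37/21) = -9 + 21/37 = -312/37

-312/37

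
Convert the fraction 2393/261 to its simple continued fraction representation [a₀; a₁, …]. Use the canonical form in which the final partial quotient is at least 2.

Run the Euclidean algorithm, recording each quotient:
2393 ÷ 261 → quotient 9, remainder 44
261 ÷ 44 → quotient 5, remainder 41
44 ÷ 41 → quotient 1, remainder 3
41 ÷ 3 → quotient 13, remainder 2
3 ÷ 2 → quotient 1, remainder 1
2 ÷ 1 → quotient 2, remainder 0

[9; 5, 1, 13, 1, 2]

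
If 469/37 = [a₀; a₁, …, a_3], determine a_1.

1

Run the Euclidean algorithm, recording each quotient:
469 ÷ 37 → quotient 12, remainder 25
37 ÷ 25 → quotient 1, remainder 12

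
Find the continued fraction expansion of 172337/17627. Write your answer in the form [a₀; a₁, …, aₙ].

172337 = 9·17627 + 13694, so a_0 = 9
17627 = 1·13694 + 3933, so a_1 = 1
13694 = 3·3933 + 1895, so a_2 = 3
3933 = 2·1895 + 143, so a_3 = 2
1895 = 13·143 + 36, so a_4 = 13
143 = 3·36 + 35, so a_5 = 3
36 = 1·35 + 1, so a_6 = 1
35 = 35·1 + 0, so a_7 = 35

[9; 1, 3, 2, 13, 3, 1, 35]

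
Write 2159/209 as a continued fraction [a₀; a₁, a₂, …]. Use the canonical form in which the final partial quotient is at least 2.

[10; 3, 34, 2]

2159 = 10·209 + 69, so a_0 = 10
209 = 3·69 + 2, so a_1 = 3
69 = 34·2 + 1, so a_2 = 34
2 = 2·1 + 0, so a_3 = 2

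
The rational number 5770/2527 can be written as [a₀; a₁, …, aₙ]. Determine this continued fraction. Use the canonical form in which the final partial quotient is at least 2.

Run the Euclidean algorithm, recording each quotient:
5770 ÷ 2527 → quotient 2, remainder 716
2527 ÷ 716 → quotient 3, remainder 379
716 ÷ 379 → quotient 1, remainder 337
379 ÷ 337 → quotient 1, remainder 42
337 ÷ 42 → quotient 8, remainder 1
42 ÷ 1 → quotient 42, remainder 0

[2; 3, 1, 1, 8, 42]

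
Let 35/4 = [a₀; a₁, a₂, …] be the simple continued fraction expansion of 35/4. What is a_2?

35 ÷ 4 → quotient 8, remainder 3
4 ÷ 3 → quotient 1, remainder 1
3 ÷ 1 → quotient 3, remainder 0

3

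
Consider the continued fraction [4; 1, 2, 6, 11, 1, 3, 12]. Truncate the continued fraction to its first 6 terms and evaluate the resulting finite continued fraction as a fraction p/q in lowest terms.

Start with 1.
11 + 1/(1/1) = 11 + 1/1 = 12/1
6 + 1/(12/1) = 6 + 1/12 = 73/12
2 + 1/(73/12) = 2 + 12/73 = 158/73
1 + 1/(158/73) = 1 + 73/158 = 231/158
4 + 1/(231/158) = 4 + 158/231 = 1082/231

1082/231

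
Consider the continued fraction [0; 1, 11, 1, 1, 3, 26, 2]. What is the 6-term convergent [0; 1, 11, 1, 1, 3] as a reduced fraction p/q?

a_0 = 0: 0/1
a_1 = 1: 1/1
a_2 = 11: 11/12
a_3 = 1: 12/13
a_4 = 1: 23/25
a_5 = 3: 81/88

81/88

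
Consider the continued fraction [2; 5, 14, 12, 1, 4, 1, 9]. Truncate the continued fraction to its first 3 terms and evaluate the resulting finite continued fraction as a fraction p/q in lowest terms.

156/71

Start with 14.
5 + 1/(14/1) = 5 + 1/14 = 71/14
2 + 1/(71/14) = 2 + 14/71 = 156/71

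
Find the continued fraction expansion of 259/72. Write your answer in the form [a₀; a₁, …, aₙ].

Apply division with remainder until the remainder is 0:
⌊259/72⌋ = 3, remainder 43
⌊72/43⌋ = 1, remainder 29
⌊43/29⌋ = 1, remainder 14
⌊29/14⌋ = 2, remainder 1
⌊14/1⌋ = 14, remainder 0

[3; 1, 1, 2, 14]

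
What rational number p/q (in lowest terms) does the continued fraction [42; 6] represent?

253/6

Build up convergents one term at a time:
a_0 = 42: 42/1
a_1 = 6: 253/6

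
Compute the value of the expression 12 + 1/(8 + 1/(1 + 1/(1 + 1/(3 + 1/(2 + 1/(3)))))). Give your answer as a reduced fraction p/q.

5707/471

Start with 3.
2 + 1/(3/1) = 2 + 1/3 = 7/3
3 + 1/(7/3) = 3 + 3/7 = 24/7
1 + 1/(24/7) = 1 + 7/24 = 31/24
1 + 1/(31/24) = 1 + 24/31 = 55/31
8 + 1/(55/31) = 8 + 31/55 = 471/55
12 + 1/(471/55) = 12 + 55/471 = 5707/471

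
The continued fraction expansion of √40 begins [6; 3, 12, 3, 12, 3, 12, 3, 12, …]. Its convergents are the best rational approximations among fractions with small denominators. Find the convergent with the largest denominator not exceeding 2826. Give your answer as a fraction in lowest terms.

8886/1405

a_0 = 6: 6/1  (≤ bound)
a_1 = 3: 19/3  (≤ bound)
a_2 = 12: 234/37  (≤ bound)
a_3 = 3: 721/114  (≤ bound)
a_4 = 12: 8886/1405  (≤ bound)
a_5 = 3: 27379/4329  (> 2826, stop)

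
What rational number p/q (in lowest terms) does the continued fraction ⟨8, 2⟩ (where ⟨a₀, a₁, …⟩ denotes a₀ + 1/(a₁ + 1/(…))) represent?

Start with 2.
8 + 1/(2/1) = 8 + 1/2 = 17/2

17/2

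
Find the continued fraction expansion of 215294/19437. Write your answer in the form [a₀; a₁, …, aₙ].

⌊215294/19437⌋ = 11, remainder 1487
⌊19437/1487⌋ = 13, remainder 106
⌊1487/106⌋ = 14, remainder 3
⌊106/3⌋ = 35, remainder 1
⌊3/1⌋ = 3, remainder 0

[11; 13, 14, 35, 3]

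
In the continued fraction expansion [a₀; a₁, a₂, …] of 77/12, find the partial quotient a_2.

2

Repeatedly divide and take the remainder:
77 ÷ 12 → quotient 6, remainder 5
12 ÷ 5 → quotient 2, remainder 2
5 ÷ 2 → quotient 2, remainder 1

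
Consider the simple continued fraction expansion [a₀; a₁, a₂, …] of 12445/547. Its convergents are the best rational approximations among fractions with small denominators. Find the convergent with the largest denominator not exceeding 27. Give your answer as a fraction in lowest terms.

List convergents until the denominator exceeds the bound:
a_0 = 22: 22/1  (≤ bound)
a_1 = 1: 23/1  (≤ bound)
a_2 = 3: 91/4  (≤ bound)
a_3 = 45: 4118/181  (> 27, stop)

91/4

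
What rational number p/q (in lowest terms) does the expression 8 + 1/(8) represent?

a_0 = 8: 8/1
a_1 = 8: 65/8

65/8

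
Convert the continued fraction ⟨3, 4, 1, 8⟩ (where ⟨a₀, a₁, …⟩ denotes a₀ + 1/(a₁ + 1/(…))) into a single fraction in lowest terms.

141/44

Collapse the nested fraction from the inside out:
Start with 8.
1 + 1/(8/1) = 1 + 1/8 = 9/8
4 + 1/(9/8) = 4 + 8/9 = 44/9
3 + 1/(44/9) = 3 + 9/44 = 141/44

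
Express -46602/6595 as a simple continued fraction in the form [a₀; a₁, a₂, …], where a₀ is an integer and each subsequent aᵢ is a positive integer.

-46602 ÷ 6595 → quotient -8, remainder 6158
6595 ÷ 6158 → quotient 1, remainder 437
6158 ÷ 437 → quotient 14, remainder 40
437 ÷ 40 → quotient 10, remainder 37
40 ÷ 37 → quotient 1, remainder 3
37 ÷ 3 → quotient 12, remainder 1
3 ÷ 1 → quotient 3, remainder 0

[-8; 1, 14, 10, 1, 12, 3]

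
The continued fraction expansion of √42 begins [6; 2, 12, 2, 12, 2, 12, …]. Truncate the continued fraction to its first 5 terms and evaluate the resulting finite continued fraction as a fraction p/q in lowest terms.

Start with 12.
2 + 1/(12/1) = 2 + 1/12 = 25/12
12 + 1/(25/12) = 12 + 12/25 = 312/25
2 + 1/(312/25) = 2 + 25/312 = 649/312
6 + 1/(649/312) = 6 + 312/649 = 4206/649

4206/649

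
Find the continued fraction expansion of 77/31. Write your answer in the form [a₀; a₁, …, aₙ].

Run the Euclidean algorithm, recording each quotient:
77 = 2·31 + 15, so a_0 = 2
31 = 2·15 + 1, so a_1 = 2
15 = 15·1 + 0, so a_2 = 15

[2; 2, 15]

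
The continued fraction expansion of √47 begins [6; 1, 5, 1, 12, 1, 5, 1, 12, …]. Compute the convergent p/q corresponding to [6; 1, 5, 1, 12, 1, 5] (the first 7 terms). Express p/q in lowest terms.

3942/575

Collapse the nested fraction from the inside out:
Start with 5.
1 + 1/(5/1) = 1 + 1/5 = 6/5
12 + 1/(6/5) = 12 + 5/6 = 77/6
1 + 1/(77/6) = 1 + 6/77 = 83/77
5 + 1/(83/77) = 5 + 77/83 = 492/83
1 + 1/(492/83) = 1 + 83/492 = 575/492
6 + 1/(575/492) = 6 + 492/575 = 3942/575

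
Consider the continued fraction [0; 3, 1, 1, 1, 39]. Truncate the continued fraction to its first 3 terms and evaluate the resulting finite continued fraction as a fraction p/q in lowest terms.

a_0 = 0: 0/1
a_1 = 3: 1/3
a_2 = 1: 1/4

1/4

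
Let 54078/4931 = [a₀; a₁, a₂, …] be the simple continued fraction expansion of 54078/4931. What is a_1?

Apply division with remainder until the remainder is 0:
⌊54078/4931⌋ = 10, remainder 4768
⌊4931/4768⌋ = 1, remainder 163

1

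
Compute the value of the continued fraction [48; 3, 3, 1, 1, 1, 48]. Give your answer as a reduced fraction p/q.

Compute successive convergents:
a_0 = 48: 48/1
a_1 = 3: 145/3
a_2 = 3: 483/10
a_3 = 1: 628/13
a_4 = 1: 1111/23
a_5 = 1: 1739/36
a_6 = 48: 84583/1751

84583/1751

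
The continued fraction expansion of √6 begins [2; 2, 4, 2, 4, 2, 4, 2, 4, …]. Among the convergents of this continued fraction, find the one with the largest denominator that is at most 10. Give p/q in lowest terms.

22/9

List convergents until the denominator exceeds the bound:
a_0 = 2: 2/1  (≤ bound)
a_1 = 2: 5/2  (≤ bound)
a_2 = 4: 22/9  (≤ bound)
a_3 = 2: 49/20  (> 10, stop)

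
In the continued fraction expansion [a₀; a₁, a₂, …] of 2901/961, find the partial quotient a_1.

53

⌊2901/961⌋ = 3, remainder 18
⌊961/18⌋ = 53, remainder 7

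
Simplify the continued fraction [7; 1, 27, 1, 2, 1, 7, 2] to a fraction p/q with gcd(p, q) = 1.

15110/1897

Work from the innermost term outward:
Start with 2.
7 + 1/(2/1) = 7 + 1/2 = 15/2
1 + 1/(15/2) = 1 + 2/15 = 17/15
2 + 1/(17/15) = 2 + 15/17 = 49/17
1 + 1/(49/17) = 1 + 17/49 = 66/49
27 + 1/(66/49) = 27 + 49/66 = 1831/66
1 + 1/(1831/66) = 1 + 66/1831 = 1897/1831
7 + 1/(1897/1831) = 7 + 1831/1897 = 15110/1897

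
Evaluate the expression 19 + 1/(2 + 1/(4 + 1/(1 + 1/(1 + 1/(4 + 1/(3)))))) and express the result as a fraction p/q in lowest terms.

Compute successive convergents:
a_0 = 19: 19/1
a_1 = 2: 39/2
a_2 = 4: 175/9
a_3 = 1: 214/11
a_4 = 1: 389/20
a_5 = 4: 1770/91
a_6 = 3: 5699/293

5699/293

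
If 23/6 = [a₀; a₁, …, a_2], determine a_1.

23 ÷ 6 → quotient 3, remainder 5
6 ÷ 5 → quotient 1, remainder 1

1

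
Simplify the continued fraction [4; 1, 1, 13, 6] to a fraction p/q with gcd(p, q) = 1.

741/164

Start with 6.
13 + 1/(6/1) = 13 + 1/6 = 79/6
1 + 1/(79/6) = 1 + 6/79 = 85/79
1 + 1/(85/79) = 1 + 79/85 = 164/85
4 + 1/(164/85) = 4 + 85/164 = 741/164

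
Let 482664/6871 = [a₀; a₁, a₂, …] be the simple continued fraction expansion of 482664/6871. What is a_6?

15

482664 = 70·6871 + 1694, so a_0 = 70
6871 = 4·1694 + 95, so a_1 = 4
1694 = 17·95 + 79, so a_2 = 17
95 = 1·79 + 16, so a_3 = 1
79 = 4·16 + 15, so a_4 = 4
16 = 1·15 + 1, so a_5 = 1
15 = 15·1 + 0, so a_6 = 15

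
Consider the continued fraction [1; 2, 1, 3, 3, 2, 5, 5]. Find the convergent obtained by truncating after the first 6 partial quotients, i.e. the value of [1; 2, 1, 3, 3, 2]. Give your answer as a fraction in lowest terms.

113/83

Use the convergent recurrence hₖ = aₖ·hₖ₋₁ + hₖ₋₂ (and likewise for the denominators kₖ):
a_0 = 1: 1/1
a_1 = 2: 3/2
a_2 = 1: 4/3
a_3 = 3: 15/11
a_4 = 3: 49/36
a_5 = 2: 113/83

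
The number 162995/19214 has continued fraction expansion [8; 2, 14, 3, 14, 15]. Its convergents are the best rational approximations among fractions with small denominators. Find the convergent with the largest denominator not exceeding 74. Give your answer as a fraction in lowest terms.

246/29

a_0 = 8: 8/1  (≤ bound)
a_1 = 2: 17/2  (≤ bound)
a_2 = 14: 246/29  (≤ bound)
a_3 = 3: 755/89  (> 74, stop)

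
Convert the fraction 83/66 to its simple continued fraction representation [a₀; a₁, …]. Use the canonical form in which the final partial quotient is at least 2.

Repeatedly divide and take the remainder:
83 ÷ 66 → quotient 1, remainder 17
66 ÷ 17 → quotient 3, remainder 15
17 ÷ 15 → quotient 1, remainder 2
15 ÷ 2 → quotient 7, remainder 1
2 ÷ 1 → quotient 2, remainder 0

[1; 3, 1, 7, 2]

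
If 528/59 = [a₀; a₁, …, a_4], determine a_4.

2

⌊528/59⌋ = 8, remainder 56
⌊59/56⌋ = 1, remainder 3
⌊56/3⌋ = 18, remainder 2
⌊3/2⌋ = 1, remainder 1
⌊2/1⌋ = 2, remainder 0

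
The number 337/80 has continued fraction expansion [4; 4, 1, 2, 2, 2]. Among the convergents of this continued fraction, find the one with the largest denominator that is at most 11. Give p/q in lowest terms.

a_0 = 4: 4/1  (≤ bound)
a_1 = 4: 17/4  (≤ bound)
a_2 = 1: 21/5  (≤ bound)
a_3 = 2: 59/14  (> 11, stop)

21/5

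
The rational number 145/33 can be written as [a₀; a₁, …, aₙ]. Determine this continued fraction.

⌊145/33⌋ = 4, remainder 13
⌊33/13⌋ = 2, remainder 7
⌊13/7⌋ = 1, remainder 6
⌊7/6⌋ = 1, remainder 1
⌊6/1⌋ = 6, remainder 0

[4; 2, 1, 1, 6]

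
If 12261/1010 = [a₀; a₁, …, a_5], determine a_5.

2

Repeatedly divide and take the remainder:
12261 ÷ 1010 → quotient 12, remainder 141
1010 ÷ 141 → quotient 7, remainder 23
141 ÷ 23 → quotient 6, remainder 3
23 ÷ 3 → quotient 7, remainder 2
3 ÷ 2 → quotient 1, remainder 1
2 ÷ 1 → quotient 2, remainder 0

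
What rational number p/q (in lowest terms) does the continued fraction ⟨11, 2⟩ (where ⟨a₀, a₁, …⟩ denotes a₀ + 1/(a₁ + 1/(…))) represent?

23/2

Use the convergent recurrence hₖ = aₖ·hₖ₋₁ + hₖ₋₂ (and likewise for the denominators kₖ):
a_0 = 11: 11/1
a_1 = 2: 23/2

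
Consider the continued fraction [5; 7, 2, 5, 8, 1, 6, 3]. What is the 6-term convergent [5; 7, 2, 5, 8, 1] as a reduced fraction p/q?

3866/753

a_0 = 5: 5/1
a_1 = 7: 36/7
a_2 = 2: 77/15
a_3 = 5: 421/82
a_4 = 8: 3445/671
a_5 = 1: 3866/753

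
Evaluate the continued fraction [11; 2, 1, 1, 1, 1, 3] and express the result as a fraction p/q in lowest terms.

a_0 = 11: 11/1
a_1 = 2: 23/2
a_2 = 1: 34/3
a_3 = 1: 57/5
a_4 = 1: 91/8
a_5 = 1: 148/13
a_6 = 3: 535/47

535/47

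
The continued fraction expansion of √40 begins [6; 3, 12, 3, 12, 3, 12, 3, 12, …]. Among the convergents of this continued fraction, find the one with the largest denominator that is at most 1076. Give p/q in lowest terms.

List convergents until the denominator exceeds the bound:
a_0 = 6: 6/1  (≤ bound)
a_1 = 3: 19/3  (≤ bound)
a_2 = 12: 234/37  (≤ bound)
a_3 = 3: 721/114  (≤ bound)
a_4 = 12: 8886/1405  (> 1076, stop)

721/114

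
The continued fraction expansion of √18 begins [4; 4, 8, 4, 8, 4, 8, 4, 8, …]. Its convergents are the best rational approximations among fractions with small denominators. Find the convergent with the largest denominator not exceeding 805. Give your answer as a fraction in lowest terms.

577/136

a_0 = 4: 4/1  (≤ bound)
a_1 = 4: 17/4  (≤ bound)
a_2 = 8: 140/33  (≤ bound)
a_3 = 4: 577/136  (≤ bound)
a_4 = 8: 4756/1121  (> 805, stop)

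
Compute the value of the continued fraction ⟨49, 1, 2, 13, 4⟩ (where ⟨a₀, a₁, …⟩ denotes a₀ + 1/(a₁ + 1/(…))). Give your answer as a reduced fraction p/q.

Collapse the nested fraction from the inside out:
Start with 4.
13 + 1/(4/1) = 13 + 1/4 = 53/4
2 + 1/(53/4) = 2 + 4/53 = 110/53
1 + 1/(110/53) = 1 + 53/110 = 163/110
49 + 1/(163/110) = 49 + 110/163 = 8097/163

8097/163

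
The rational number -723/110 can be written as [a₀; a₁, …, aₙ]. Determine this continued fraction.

[-7; 2, 2, 1, 15]

-723 ÷ 110 → quotient -7, remainder 47
110 ÷ 47 → quotient 2, remainder 16
47 ÷ 16 → quotient 2, remainder 15
16 ÷ 15 → quotient 1, remainder 1
15 ÷ 1 → quotient 15, remainder 0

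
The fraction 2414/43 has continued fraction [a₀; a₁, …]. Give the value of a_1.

⌊2414/43⌋ = 56, remainder 6
⌊43/6⌋ = 7, remainder 1

7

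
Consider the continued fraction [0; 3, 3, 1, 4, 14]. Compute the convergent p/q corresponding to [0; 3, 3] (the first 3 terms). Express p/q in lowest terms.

a_0 = 0: 0/1
a_1 = 3: 1/3
a_2 = 3: 3/10

3/10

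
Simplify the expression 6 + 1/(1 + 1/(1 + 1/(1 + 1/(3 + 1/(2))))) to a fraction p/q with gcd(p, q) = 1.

166/25

Work from the innermost term outward:
Start with 2.
3 + 1/(2/1) = 3 + 1/2 = 7/2
1 + 1/(7/2) = 1 + 2/7 = 9/7
1 + 1/(9/7) = 1 + 7/9 = 16/9
1 + 1/(16/9) = 1 + 9/16 = 25/16
6 + 1/(25/16) = 6 + 16/25 = 166/25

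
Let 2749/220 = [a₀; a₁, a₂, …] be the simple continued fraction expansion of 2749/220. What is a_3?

Run the Euclidean algorithm, recording each quotient:
2749 = 12·220 + 109, so a_0 = 12
220 = 2·109 + 2, so a_1 = 2
109 = 54·2 + 1, so a_2 = 54
2 = 2·1 + 0, so a_3 = 2

2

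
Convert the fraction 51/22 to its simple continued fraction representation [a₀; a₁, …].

Repeatedly divide and take the remainder:
⌊51/22⌋ = 2, remainder 7
⌊22/7⌋ = 3, remainder 1
⌊7/1⌋ = 7, remainder 0

[2; 3, 7]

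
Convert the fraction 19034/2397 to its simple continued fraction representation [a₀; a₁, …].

19034 ÷ 2397 → quotient 7, remainder 2255
2397 ÷ 2255 → quotient 1, remainder 142
2255 ÷ 142 → quotient 15, remainder 125
142 ÷ 125 → quotient 1, remainder 17
125 ÷ 17 → quotient 7, remainder 6
17 ÷ 6 → quotient 2, remainder 5
6 ÷ 5 → quotient 1, remainder 1
5 ÷ 1 → quotient 5, remainder 0

[7; 1, 15, 1, 7, 2, 1, 5]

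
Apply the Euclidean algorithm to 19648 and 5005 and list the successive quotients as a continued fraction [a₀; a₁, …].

⌊19648/5005⌋ = 3, remainder 4633
⌊5005/4633⌋ = 1, remainder 372
⌊4633/372⌋ = 12, remainder 169
⌊372/169⌋ = 2, remainder 34
⌊169/34⌋ = 4, remainder 33
⌊34/33⌋ = 1, remainder 1
⌊33/1⌋ = 33, remainder 0

[3; 1, 12, 2, 4, 1, 33]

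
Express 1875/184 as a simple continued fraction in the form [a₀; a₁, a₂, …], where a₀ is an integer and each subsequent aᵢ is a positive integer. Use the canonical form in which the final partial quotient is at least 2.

[10; 5, 3, 1, 8]

1875 = 10·184 + 35, so a_0 = 10
184 = 5·35 + 9, so a_1 = 5
35 = 3·9 + 8, so a_2 = 3
9 = 1·8 + 1, so a_3 = 1
8 = 8·1 + 0, so a_4 = 8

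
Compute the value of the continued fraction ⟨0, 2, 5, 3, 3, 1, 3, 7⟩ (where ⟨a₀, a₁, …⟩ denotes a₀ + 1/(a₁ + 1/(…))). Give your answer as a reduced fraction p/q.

Start with 7.
3 + 1/(7/1) = 3 + 1/7 = 22/7
1 + 1/(22/7) = 1 + 7/22 = 29/22
3 + 1/(29/22) = 3 + 22/29 = 109/29
3 + 1/(109/29) = 3 + 29/109 = 356/109
5 + 1/(356/109) = 5 + 109/356 = 1889/356
2 + 1/(1889/356) = 2 + 356/1889 = 4134/1889
0 + 1/(4134/1889) = 0 + 1889/4134 = 1889/4134

1889/4134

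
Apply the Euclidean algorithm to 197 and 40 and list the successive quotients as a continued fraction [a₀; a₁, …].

197 = 4·40 + 37, so a_0 = 4
40 = 1·37 + 3, so a_1 = 1
37 = 12·3 + 1, so a_2 = 12
3 = 3·1 + 0, so a_3 = 3

[4; 1, 12, 3]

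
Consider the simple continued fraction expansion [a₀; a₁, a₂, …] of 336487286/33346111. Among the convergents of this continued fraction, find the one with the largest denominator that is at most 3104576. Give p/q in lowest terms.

28457541/2820161

List convergents until the denominator exceeds the bound:
a_0 = 10: 10/1  (≤ bound)
a_1 = 11: 111/11  (≤ bound)
a_2 = 52: 5782/573  (≤ bound)
a_3 = 54: 312339/30953  (≤ bound)
a_4 = 15: 4690867/464868  (≤ bound)
a_5 = 6: 28457541/2820161  (≤ bound)
a_6 = 2: 61605949/6105190  (> 3104576, stop)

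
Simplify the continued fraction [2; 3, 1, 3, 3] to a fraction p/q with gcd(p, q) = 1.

111/49

Collapse the nested fraction from the inside out:
Start with 3.
3 + 1/(3/1) = 3 + 1/3 = 10/3
1 + 1/(10/3) = 1 + 3/10 = 13/10
3 + 1/(13/10) = 3 + 10/13 = 49/13
2 + 1/(49/13) = 2 + 13/49 = 111/49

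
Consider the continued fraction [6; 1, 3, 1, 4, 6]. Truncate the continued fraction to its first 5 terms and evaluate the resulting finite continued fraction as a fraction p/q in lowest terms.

a_0 = 6: 6/1
a_1 = 1: 7/1
a_2 = 3: 27/4
a_3 = 1: 34/5
a_4 = 4: 163/24

163/24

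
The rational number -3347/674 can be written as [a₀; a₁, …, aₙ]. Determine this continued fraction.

[-5; 29, 3, 3, 2]

-3347 = -5·674 + 23, so a_0 = -5
674 = 29·23 + 7, so a_1 = 29
23 = 3·7 + 2, so a_2 = 3
7 = 3·2 + 1, so a_3 = 3
2 = 2·1 + 0, so a_4 = 2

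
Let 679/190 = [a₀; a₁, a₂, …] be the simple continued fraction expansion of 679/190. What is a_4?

Run the Euclidean algorithm, recording each quotient:
679 = 3·190 + 109, so a_0 = 3
190 = 1·109 + 81, so a_1 = 1
109 = 1·81 + 28, so a_2 = 1
81 = 2·28 + 25, so a_3 = 2
28 = 1·25 + 3, so a_4 = 1

1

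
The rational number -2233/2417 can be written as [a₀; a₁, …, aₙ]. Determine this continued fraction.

-2233 ÷ 2417 → quotient -1, remainder 184
2417 ÷ 184 → quotient 13, remainder 25
184 ÷ 25 → quotient 7, remainder 9
25 ÷ 9 → quotient 2, remainder 7
9 ÷ 7 → quotient 1, remainder 2
7 ÷ 2 → quotient 3, remainder 1
2 ÷ 1 → quotient 2, remainder 0

[-1; 13, 7, 2, 1, 3, 2]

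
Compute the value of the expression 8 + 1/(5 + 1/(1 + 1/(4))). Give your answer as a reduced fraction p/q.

a_0 = 8: 8/1
a_1 = 5: 41/5
a_2 = 1: 49/6
a_3 = 4: 237/29

237/29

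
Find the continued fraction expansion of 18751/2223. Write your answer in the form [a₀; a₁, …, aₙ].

[8; 2, 3, 2, 1, 8, 11]

Apply division with remainder until the remainder is 0:
18751 ÷ 2223 → quotient 8, remainder 967
2223 ÷ 967 → quotient 2, remainder 289
967 ÷ 289 → quotient 3, remainder 100
289 ÷ 100 → quotient 2, remainder 89
100 ÷ 89 → quotient 1, remainder 11
89 ÷ 11 → quotient 8, remainder 1
11 ÷ 1 → quotient 11, remainder 0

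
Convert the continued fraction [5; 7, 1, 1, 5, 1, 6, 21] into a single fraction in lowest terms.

72827/14189

Compute successive convergents:
a_0 = 5: 5/1
a_1 = 7: 36/7
a_2 = 1: 41/8
a_3 = 1: 77/15
a_4 = 5: 426/83
a_5 = 1: 503/98
a_6 = 6: 3444/671
a_7 = 21: 72827/14189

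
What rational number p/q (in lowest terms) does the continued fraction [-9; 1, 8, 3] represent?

a_0 = -9: -9/1
a_1 = 1: -8/1
a_2 = 8: -73/9
a_3 = 3: -227/28

-227/28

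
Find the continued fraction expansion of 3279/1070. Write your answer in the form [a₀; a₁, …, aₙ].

Repeatedly divide and take the remainder:
3279 = 3·1070 + 69, so a_0 = 3
1070 = 15·69 + 35, so a_1 = 15
69 = 1·35 + 34, so a_2 = 1
35 = 1·34 + 1, so a_3 = 1
34 = 34·1 + 0, so a_4 = 34

[3; 15, 1, 1, 34]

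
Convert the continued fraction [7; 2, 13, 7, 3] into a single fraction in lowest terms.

4489/600

Collapse the nested fraction from the inside out:
Start with 3.
7 + 1/(3/1) = 7 + 1/3 = 22/3
13 + 1/(22/3) = 13 + 3/22 = 289/22
2 + 1/(289/22) = 2 + 22/289 = 600/289
7 + 1/(600/289) = 7 + 289/600 = 4489/600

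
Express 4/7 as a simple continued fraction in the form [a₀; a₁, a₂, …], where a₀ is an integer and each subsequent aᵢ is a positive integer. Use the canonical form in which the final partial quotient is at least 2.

[0; 1, 1, 3]

4 = 0·7 + 4, so a_0 = 0
7 = 1·4 + 3, so a_1 = 1
4 = 1·3 + 1, so a_2 = 1
3 = 3·1 + 0, so a_3 = 3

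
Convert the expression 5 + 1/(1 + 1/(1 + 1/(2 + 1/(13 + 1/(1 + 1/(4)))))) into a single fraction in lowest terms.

Collapse the nested fraction from the inside out:
Start with 4.
1 + 1/(4/1) = 1 + 1/4 = 5/4
13 + 1/(5/4) = 13 + 4/5 = 69/5
2 + 1/(69/5) = 2 + 5/69 = 143/69
1 + 1/(143/69) = 1 + 69/143 = 212/143
1 + 1/(212/143) = 1 + 143/212 = 355/212
5 + 1/(355/212) = 5 + 212/355 = 1987/355

1987/355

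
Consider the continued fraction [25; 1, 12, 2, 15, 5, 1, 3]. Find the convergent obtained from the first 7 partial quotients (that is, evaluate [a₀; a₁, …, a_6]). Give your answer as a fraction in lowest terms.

65722/2535

Compute successive convergents:
a_0 = 25: 25/1
a_1 = 1: 26/1
a_2 = 12: 337/13
a_3 = 2: 700/27
a_4 = 15: 10837/418
a_5 = 5: 54885/2117
a_6 = 1: 65722/2535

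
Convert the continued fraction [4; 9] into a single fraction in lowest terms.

Start with 9.
4 + 1/(9/1) = 4 + 1/9 = 37/9

37/9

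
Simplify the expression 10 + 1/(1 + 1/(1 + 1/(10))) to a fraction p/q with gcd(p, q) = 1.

Start with 10.
1 + 1/(10/1) = 1 + 1/10 = 11/10
1 + 1/(11/10) = 1 + 10/11 = 21/11
10 + 1/(21/11) = 10 + 11/21 = 221/21

221/21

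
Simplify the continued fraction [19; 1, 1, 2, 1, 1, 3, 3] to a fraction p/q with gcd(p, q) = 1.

Starting at the tail and folding back:
Start with 3.
3 + 1/(3/1) = 3 + 1/3 = 10/3
1 + 1/(10/3) = 1 + 3/10 = 13/10
1 + 1/(13/10) = 1 + 10/13 = 23/13
2 + 1/(23/13) = 2 + 13/23 = 59/23
1 + 1/(59/23) = 1 + 23/59 = 82/59
1 + 1/(82/59) = 1 + 59/82 = 141/82
19 + 1/(141/82) = 19 + 82/141 = 2761/141

2761/141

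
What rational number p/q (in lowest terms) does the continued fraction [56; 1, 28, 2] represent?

3361/59

Start with 2.
28 + 1/(2/1) = 28 + 1/2 = 57/2
1 + 1/(57/2) = 1 + 2/57 = 59/57
56 + 1/(59/57) = 56 + 57/59 = 3361/59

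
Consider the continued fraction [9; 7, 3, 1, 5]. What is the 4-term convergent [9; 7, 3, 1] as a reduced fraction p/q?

a_0 = 9: 9/1
a_1 = 7: 64/7
a_2 = 3: 201/22
a_3 = 1: 265/29

265/29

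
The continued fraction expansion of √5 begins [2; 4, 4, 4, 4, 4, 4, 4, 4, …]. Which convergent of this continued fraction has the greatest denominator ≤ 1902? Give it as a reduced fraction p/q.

a_0 = 2: 2/1  (≤ bound)
a_1 = 4: 9/4  (≤ bound)
a_2 = 4: 38/17  (≤ bound)
a_3 = 4: 161/72  (≤ bound)
a_4 = 4: 682/305  (≤ bound)
a_5 = 4: 2889/1292  (≤ bound)
a_6 = 4: 12238/5473  (> 1902, stop)

2889/1292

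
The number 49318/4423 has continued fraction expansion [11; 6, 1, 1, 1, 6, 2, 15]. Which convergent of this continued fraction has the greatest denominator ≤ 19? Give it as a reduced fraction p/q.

List convergents until the denominator exceeds the bound:
a_0 = 11: 11/1  (≤ bound)
a_1 = 6: 67/6  (≤ bound)
a_2 = 1: 78/7  (≤ bound)
a_3 = 1: 145/13  (≤ bound)
a_4 = 1: 223/20  (> 19, stop)

145/13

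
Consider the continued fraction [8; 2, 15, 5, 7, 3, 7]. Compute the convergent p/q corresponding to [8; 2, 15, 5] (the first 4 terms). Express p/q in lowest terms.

Use the convergent recurrence hₖ = aₖ·hₖ₋₁ + hₖ₋₂ (and likewise for the denominators kₖ):
a_0 = 8: 8/1
a_1 = 2: 17/2
a_2 = 15: 263/31
a_3 = 5: 1332/157

1332/157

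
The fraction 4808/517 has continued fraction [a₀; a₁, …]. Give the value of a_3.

1

Repeatedly divide and take the remainder:
4808 ÷ 517 → quotient 9, remainder 155
517 ÷ 155 → quotient 3, remainder 52
155 ÷ 52 → quotient 2, remainder 51
52 ÷ 51 → quotient 1, remainder 1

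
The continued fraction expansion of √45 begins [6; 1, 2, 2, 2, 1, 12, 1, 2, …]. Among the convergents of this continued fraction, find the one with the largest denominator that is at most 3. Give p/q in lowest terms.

20/3

a_0 = 6: 6/1  (≤ bound)
a_1 = 1: 7/1  (≤ bound)
a_2 = 2: 20/3  (≤ bound)
a_3 = 2: 47/7  (> 3, stop)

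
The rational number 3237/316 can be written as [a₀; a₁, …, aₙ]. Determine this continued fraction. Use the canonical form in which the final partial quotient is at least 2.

Run the Euclidean algorithm, recording each quotient:
3237 = 10·316 + 77, so a_0 = 10
316 = 4·77 + 8, so a_1 = 4
77 = 9·8 + 5, so a_2 = 9
8 = 1·5 + 3, so a_3 = 1
5 = 1·3 + 2, so a_4 = 1
3 = 1·2 + 1, so a_5 = 1
2 = 2·1 + 0, so a_6 = 2

[10; 4, 9, 1, 1, 1, 2]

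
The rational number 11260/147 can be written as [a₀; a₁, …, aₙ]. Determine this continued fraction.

Repeatedly divide and take the remainder:
11260 ÷ 147 → quotient 76, remainder 88
147 ÷ 88 → quotient 1, remainder 59
88 ÷ 59 → quotient 1, remainder 29
59 ÷ 29 → quotient 2, remainder 1
29 ÷ 1 → quotient 29, remainder 0

[76; 1, 1, 2, 29]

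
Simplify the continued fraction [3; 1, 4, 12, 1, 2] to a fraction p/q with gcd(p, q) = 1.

734/193

a_0 = 3: 3/1
a_1 = 1: 4/1
a_2 = 4: 19/5
a_3 = 12: 232/61
a_4 = 1: 251/66
a_5 = 2: 734/193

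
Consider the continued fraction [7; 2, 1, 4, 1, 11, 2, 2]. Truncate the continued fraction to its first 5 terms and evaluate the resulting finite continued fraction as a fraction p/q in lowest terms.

125/17

Collapse the nested fraction from the inside out:
Start with 1.
4 + 1/(1/1) = 4 + 1/1 = 5/1
1 + 1/(5/1) = 1 + 1/5 = 6/5
2 + 1/(6/5) = 2 + 5/6 = 17/6
7 + 1/(17/6) = 7 + 6/17 = 125/17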